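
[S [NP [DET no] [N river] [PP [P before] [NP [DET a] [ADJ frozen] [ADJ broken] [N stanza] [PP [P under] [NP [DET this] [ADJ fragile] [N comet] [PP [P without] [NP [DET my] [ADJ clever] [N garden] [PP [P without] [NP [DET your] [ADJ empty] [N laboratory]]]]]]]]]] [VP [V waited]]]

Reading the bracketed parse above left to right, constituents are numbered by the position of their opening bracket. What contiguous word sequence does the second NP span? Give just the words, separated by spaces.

a frozen broken stanza under this fragile comet without my clever garden without your empty laboratory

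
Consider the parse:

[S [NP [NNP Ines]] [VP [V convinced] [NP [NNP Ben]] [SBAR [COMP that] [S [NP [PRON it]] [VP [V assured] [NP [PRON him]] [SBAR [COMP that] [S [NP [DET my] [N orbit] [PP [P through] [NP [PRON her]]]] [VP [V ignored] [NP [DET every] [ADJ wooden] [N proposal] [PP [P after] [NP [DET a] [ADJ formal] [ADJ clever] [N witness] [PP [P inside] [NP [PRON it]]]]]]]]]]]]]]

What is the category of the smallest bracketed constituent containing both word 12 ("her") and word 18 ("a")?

Word 12 lies under S → VP → SBAR → S → VP → SBAR → S → NP → PP → NP → PRON; word 18 lies under S → VP → SBAR → S → VP → SBAR → S → VP → NP → PP → NP → DET. The lowest shared node is the S.

S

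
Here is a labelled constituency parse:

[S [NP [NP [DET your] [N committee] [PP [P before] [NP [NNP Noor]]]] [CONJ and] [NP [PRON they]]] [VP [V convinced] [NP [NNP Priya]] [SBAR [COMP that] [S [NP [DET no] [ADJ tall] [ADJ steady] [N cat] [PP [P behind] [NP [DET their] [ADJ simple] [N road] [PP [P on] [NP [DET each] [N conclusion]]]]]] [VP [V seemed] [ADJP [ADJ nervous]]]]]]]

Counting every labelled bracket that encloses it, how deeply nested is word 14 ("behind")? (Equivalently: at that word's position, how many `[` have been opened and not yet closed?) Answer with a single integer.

Path from the root down to the word: S → VP → SBAR → S → NP → PP → P. That is 7 enclosing brackets.

7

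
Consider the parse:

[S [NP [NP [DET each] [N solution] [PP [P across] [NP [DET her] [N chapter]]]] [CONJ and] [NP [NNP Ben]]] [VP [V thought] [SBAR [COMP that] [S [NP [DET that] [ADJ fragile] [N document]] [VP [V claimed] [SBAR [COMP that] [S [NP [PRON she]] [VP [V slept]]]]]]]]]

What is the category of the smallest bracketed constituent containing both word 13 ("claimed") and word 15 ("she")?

Both words fall inside [VP claimed that she slept] (words 13–16), and no smaller constituent contains them both. Label: VP.

VP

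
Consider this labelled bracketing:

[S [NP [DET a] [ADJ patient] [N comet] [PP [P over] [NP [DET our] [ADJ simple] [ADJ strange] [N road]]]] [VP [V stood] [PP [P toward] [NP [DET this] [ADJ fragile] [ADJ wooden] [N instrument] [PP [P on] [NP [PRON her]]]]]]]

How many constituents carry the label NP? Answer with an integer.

The NP constituents are: [NP a patient comet over our simple strange road]; [NP our simple strange road]; [NP this fragile wooden instrument on her]; [NP her]. Total: 4.

4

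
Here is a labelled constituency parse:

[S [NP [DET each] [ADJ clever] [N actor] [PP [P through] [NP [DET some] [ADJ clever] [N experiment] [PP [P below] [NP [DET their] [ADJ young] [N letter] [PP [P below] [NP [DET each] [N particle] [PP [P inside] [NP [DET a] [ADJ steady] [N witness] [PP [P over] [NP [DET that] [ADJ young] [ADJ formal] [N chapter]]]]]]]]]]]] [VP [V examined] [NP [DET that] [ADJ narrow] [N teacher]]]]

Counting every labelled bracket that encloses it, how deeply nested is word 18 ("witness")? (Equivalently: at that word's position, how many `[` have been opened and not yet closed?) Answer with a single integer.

11

Path from the root down to the word: S → NP → PP → NP → PP → NP → PP → NP → PP → NP → N. That is 11 enclosing brackets.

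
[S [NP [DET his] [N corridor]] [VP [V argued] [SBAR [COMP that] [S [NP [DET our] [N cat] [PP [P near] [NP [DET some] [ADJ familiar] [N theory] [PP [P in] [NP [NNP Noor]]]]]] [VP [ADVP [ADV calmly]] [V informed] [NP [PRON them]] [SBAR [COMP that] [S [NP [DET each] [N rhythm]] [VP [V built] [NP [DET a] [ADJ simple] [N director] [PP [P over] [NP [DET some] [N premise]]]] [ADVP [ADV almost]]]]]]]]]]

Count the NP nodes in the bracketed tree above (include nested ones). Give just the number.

8

The NP constituents are: [NP his corridor]; [NP our cat near some familiar theory in Noor]; [NP some familiar theory in Noor]; [NP Noor]; [NP them]; [NP each rhythm] …. Total: 8.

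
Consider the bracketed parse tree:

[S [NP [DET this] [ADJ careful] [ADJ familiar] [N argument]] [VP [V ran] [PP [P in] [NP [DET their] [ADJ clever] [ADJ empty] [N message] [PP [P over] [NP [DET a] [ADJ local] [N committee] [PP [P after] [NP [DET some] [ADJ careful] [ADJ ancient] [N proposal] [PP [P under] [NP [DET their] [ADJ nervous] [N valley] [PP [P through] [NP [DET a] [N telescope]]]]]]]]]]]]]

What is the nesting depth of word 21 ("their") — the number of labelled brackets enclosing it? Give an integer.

11

Path from the root down to the word: S → VP → PP → NP → PP → NP → PP → NP → PP → NP → DET. That is 11 enclosing brackets.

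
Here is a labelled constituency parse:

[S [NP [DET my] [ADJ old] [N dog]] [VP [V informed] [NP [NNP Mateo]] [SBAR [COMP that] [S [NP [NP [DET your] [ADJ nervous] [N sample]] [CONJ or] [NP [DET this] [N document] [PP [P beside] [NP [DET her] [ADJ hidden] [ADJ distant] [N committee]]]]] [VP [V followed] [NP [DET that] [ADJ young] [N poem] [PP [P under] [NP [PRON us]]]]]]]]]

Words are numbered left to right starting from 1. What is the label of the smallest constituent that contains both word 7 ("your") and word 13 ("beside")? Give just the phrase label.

Both words fall inside [NP your nervous sample or this document beside her hidden distant committee] (words 7–17), and no smaller constituent contains them both. Label: NP.

NP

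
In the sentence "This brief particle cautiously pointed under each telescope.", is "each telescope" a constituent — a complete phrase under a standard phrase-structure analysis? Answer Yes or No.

Yes

These words form the whole noun phrase headed by "telescope", so yes — one constituent.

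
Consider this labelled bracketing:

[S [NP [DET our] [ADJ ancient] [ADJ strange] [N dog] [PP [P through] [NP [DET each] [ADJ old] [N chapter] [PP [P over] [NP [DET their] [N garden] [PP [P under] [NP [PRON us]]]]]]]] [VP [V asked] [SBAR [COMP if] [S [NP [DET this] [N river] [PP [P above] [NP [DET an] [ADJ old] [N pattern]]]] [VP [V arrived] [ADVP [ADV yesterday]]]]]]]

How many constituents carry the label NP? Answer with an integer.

6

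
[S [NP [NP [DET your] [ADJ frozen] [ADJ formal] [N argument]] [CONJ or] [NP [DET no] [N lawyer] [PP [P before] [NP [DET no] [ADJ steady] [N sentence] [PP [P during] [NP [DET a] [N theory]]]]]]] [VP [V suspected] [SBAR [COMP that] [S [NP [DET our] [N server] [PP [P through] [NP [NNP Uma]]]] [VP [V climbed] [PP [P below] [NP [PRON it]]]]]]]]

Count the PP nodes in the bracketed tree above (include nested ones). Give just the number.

Listing each PP by its span: [PP before no steady sentence during a theory]; [PP during a theory]; [PP through Uma]; [PP below it] — that makes 4.

4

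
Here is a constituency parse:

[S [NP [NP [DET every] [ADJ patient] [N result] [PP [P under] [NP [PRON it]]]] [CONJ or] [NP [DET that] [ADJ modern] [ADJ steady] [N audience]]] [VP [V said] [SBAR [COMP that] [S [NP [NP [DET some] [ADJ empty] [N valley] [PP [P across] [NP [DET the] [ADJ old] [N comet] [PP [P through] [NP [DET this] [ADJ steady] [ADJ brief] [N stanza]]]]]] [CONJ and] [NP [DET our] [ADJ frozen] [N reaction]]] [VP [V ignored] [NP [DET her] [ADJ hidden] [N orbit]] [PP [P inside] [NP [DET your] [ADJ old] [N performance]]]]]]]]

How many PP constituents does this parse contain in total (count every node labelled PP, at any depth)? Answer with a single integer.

4

Scanning left to right, an opening `[PP` appears at word positions 4, 16, 20, 33 — 4 in total.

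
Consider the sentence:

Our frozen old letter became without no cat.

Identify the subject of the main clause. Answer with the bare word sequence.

"our frozen old letter" is the NP that combines with the VP headed by "became" to form the main clause — the subject.

our frozen old letter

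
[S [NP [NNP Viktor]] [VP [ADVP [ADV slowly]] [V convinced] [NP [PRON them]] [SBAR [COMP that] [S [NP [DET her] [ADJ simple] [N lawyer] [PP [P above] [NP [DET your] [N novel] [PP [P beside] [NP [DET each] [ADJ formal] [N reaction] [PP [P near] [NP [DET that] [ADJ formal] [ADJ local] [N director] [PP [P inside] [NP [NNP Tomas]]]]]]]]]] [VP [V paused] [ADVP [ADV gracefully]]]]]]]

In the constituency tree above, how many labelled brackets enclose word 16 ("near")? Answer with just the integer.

Path from the root down to the word: S → VP → SBAR → S → NP → PP → NP → PP → NP → PP → P. That is 11 enclosing brackets.

11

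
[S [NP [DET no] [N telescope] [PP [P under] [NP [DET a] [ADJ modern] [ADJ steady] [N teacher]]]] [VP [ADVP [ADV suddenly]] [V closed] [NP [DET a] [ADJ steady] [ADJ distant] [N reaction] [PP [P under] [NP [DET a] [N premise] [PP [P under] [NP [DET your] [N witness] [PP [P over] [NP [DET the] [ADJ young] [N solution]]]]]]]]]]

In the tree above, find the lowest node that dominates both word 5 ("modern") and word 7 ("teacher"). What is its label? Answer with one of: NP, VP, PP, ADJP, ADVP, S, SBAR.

NP

The smallest bracket enclosing both words is [NP a modern steady teacher], so the label is NP.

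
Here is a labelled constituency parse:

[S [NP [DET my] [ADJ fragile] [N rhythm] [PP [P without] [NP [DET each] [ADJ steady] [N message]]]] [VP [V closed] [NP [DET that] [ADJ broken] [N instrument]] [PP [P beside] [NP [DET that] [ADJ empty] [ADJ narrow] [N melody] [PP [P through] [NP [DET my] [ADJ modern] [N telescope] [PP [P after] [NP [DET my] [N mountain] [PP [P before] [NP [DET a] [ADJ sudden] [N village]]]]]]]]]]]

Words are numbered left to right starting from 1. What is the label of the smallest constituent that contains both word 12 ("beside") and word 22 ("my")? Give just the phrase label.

Word 12 lies under S → VP → PP → P; word 22 lies under S → VP → PP → NP → PP → NP → PP → NP → DET. The lowest shared node is the PP.

PP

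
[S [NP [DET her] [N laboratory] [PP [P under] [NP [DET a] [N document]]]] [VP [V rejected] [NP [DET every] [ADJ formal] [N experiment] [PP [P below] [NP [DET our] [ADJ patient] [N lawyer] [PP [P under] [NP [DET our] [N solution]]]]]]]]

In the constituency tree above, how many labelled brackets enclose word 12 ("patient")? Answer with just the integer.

The word sits inside ADJ, which is inside NP, inside PP, inside NP, inside VP, inside S — 6 brackets in all.

6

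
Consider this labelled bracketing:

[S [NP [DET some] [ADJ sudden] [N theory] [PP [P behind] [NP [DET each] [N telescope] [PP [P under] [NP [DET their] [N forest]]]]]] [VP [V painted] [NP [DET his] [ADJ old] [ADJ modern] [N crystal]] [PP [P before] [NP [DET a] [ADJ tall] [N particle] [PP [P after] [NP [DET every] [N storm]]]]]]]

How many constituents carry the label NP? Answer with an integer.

Scanning left to right, an opening `[NP` appears at word positions 1, 5, 8, 11, 16, 20 — 6 in total.

6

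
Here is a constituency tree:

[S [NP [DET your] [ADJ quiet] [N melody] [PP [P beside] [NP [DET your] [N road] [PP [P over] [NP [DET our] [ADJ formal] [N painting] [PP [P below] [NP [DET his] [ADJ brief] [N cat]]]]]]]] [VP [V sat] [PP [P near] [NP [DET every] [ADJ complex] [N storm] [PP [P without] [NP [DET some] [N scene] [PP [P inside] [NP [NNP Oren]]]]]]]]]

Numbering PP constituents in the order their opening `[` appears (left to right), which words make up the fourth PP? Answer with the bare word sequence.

near every complex storm without some scene inside Oren

The PP opening brackets appear, in order, over: "beside your road over our formal painting below his brief cat"; "over our formal painting below his brief cat"; "below his brief cat"; "near every complex storm without some scene inside Oren"; "without some scene inside Oren"; "inside Oren". The fourth one spans "near every complex storm without some scene inside Oren".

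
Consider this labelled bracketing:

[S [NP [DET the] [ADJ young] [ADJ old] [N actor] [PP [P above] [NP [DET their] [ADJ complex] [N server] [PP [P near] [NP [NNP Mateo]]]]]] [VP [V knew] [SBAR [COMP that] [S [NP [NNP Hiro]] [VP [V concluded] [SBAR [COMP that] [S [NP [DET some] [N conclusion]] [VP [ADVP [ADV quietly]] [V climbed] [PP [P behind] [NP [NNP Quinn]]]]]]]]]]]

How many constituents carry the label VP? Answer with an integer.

3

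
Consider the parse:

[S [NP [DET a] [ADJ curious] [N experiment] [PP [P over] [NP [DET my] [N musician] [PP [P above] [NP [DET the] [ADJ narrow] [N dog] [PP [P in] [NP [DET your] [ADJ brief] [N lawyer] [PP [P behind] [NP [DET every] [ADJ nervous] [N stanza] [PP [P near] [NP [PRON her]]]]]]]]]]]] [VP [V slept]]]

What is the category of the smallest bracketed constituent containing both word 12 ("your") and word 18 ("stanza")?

The smallest bracket enclosing both words is [NP your brief lawyer behind every nervous stanza near her], so the label is NP.

NP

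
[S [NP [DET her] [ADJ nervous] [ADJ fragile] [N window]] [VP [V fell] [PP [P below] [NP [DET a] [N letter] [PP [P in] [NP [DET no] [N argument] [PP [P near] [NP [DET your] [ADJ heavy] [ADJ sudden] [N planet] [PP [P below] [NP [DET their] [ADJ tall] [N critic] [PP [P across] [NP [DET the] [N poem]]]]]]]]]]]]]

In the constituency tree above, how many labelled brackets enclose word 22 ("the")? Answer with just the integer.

The word sits inside DET, which is inside NP, inside PP, inside NP, inside PP, inside NP, inside PP, inside NP, inside PP, inside NP, inside PP, inside VP, inside S — 13 brackets in all.

13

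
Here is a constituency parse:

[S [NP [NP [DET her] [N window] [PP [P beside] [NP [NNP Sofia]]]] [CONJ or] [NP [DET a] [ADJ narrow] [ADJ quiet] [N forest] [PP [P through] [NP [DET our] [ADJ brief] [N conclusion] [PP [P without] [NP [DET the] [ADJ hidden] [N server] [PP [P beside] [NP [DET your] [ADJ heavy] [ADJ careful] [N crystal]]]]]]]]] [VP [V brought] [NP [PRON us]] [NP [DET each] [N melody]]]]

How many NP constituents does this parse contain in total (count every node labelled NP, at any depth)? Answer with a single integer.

9

Listing each NP by its span: [NP her window beside Sofia or a narrow quiet forest through our brief conclusion without the hidden server beside your heavy careful crystal]; [NP her window beside Sofia]; [NP Sofia]; [NP a narrow quiet forest through our brief conclusion without the hidden server beside your heavy careful crystal]; [NP our brief conclusion without the hidden server beside your heavy careful crystal]; [NP the hidden server beside your heavy careful crystal] … — that makes 9.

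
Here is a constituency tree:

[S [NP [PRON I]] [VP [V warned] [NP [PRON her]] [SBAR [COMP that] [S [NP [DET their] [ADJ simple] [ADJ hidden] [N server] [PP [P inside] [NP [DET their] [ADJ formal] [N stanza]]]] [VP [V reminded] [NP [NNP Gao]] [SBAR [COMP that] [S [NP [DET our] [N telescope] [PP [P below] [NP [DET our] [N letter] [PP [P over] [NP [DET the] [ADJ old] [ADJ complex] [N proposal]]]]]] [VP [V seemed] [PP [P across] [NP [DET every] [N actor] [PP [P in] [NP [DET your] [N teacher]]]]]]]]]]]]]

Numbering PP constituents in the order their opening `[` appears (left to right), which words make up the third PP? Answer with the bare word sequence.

The PP opening brackets appear, in order, over: "inside their formal stanza"; "below our letter over the old complex proposal"; "over the old complex proposal"; "across every actor in your teacher"; "in your teacher". The third one spans "over the old complex proposal".

over the old complex proposal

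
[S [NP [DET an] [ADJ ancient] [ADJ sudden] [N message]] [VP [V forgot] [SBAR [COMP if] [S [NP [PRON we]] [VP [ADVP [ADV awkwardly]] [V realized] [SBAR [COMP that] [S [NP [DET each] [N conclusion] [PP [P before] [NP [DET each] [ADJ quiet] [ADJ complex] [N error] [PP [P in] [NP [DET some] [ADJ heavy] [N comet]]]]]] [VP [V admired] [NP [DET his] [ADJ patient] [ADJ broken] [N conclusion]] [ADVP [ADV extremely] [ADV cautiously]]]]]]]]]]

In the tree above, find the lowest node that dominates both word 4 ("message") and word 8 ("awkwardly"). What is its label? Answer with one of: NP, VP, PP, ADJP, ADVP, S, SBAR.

S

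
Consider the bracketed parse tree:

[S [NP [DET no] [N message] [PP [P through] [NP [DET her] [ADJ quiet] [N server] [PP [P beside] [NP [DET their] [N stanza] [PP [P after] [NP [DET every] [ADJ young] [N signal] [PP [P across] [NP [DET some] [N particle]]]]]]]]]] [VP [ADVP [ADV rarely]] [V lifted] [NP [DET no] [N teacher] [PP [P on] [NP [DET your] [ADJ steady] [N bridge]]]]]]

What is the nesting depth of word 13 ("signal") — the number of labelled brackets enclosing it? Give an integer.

Path from the root down to the word: S → NP → PP → NP → PP → NP → PP → NP → N. That is 9 enclosing brackets.

9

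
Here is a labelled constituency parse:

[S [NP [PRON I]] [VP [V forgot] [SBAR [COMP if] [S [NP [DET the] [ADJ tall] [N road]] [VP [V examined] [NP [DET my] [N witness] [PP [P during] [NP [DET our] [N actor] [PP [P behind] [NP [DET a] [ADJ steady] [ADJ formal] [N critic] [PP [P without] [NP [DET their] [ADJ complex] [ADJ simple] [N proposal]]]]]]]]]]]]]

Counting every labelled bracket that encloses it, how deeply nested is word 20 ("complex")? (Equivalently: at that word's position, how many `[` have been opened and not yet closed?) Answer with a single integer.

The word sits inside ADJ, which is inside NP, inside PP, inside NP, inside PP, inside NP, inside PP, inside NP, inside VP, inside S, inside SBAR, inside VP, inside S — 13 brackets in all.

13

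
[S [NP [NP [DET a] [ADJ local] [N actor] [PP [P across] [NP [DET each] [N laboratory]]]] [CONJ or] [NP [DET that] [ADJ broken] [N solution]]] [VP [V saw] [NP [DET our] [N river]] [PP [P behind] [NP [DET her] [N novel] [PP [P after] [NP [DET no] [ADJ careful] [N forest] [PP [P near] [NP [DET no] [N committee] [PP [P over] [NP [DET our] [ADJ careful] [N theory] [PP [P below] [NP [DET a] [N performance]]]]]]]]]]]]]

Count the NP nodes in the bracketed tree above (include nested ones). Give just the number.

10

The NP constituents are: [NP a local actor across each laboratory or that broken solution]; [NP a local actor across each laboratory]; [NP each laboratory]; [NP that broken solution]; [NP our river]; [NP her novel after no careful forest near no committee over our careful theory below a performance] …. Total: 10.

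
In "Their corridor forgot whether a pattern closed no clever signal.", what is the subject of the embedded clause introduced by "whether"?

a pattern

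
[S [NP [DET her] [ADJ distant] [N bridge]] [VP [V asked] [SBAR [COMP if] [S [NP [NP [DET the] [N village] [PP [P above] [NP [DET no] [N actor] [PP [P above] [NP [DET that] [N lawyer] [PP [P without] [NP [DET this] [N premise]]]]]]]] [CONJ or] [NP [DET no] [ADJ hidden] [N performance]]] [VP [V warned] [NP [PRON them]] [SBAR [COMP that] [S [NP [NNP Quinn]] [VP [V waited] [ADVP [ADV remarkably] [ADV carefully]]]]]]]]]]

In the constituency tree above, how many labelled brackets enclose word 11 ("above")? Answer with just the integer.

10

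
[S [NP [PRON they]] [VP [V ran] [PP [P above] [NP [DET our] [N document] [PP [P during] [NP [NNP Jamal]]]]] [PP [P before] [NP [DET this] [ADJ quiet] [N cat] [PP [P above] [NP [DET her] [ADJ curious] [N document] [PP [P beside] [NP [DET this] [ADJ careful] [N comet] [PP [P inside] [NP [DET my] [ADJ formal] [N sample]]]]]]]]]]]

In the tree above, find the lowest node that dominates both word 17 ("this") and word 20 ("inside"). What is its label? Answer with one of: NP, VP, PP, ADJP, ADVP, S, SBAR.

NP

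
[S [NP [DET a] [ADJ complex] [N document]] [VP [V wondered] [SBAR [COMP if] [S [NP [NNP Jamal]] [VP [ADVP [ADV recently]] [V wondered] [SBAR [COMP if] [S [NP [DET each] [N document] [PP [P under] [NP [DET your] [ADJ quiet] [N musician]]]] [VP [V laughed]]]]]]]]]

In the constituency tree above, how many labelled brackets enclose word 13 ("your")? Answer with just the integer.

11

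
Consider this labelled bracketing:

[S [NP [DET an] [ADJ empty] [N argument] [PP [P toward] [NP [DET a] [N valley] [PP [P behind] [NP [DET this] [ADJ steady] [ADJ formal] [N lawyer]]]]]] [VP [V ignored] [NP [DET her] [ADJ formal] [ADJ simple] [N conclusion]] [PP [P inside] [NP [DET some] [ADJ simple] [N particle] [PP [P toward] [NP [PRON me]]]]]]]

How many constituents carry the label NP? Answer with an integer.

Scanning left to right, an opening `[NP` appears at word positions 1, 5, 8, 13, 18, 22 — 6 in total.

6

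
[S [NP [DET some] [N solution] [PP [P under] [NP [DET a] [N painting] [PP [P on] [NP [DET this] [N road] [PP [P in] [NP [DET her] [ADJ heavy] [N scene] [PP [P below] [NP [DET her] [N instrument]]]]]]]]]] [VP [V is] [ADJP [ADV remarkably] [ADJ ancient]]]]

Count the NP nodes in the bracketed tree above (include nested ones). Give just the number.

5

The NP constituents are: [NP some solution under a painting on this road in her heavy scene below her instrument]; [NP a painting on this road in her heavy scene below her instrument]; [NP this road in her heavy scene below her instrument]; [NP her heavy scene below her instrument]; [NP her instrument]. Total: 5.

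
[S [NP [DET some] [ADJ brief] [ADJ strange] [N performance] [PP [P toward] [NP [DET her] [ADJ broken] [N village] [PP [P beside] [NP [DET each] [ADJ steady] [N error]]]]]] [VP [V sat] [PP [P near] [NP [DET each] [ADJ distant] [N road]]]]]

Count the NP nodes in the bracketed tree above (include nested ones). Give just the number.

4

Listing each NP by its span: [NP some brief strange performance toward her broken village beside each steady error]; [NP her broken village beside each steady error]; [NP each steady error]; [NP each distant road] — that makes 4.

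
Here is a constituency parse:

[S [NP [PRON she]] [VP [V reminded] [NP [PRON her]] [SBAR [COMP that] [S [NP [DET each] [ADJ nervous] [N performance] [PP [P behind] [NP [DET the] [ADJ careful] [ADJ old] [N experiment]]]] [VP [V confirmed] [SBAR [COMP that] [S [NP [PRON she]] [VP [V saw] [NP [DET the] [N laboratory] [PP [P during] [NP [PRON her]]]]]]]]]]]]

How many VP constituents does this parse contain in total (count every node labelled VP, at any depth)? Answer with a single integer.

3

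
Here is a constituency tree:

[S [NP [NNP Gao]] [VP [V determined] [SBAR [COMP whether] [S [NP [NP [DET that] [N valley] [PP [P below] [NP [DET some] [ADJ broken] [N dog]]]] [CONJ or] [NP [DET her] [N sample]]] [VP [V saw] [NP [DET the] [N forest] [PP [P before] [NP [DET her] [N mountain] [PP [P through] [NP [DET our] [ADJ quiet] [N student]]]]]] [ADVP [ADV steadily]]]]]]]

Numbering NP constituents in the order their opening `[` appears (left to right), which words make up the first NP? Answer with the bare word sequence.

Gao

In left-to-right order the NP constituents are "Gao"; "that valley below some broken dog or her sample"; "that valley below some broken dog"; "some broken dog"; "her sample"; "the forest before her mountain through our quiet student"; "her mountain through our quiet student"; "our quiet student". Number 1 is "Gao".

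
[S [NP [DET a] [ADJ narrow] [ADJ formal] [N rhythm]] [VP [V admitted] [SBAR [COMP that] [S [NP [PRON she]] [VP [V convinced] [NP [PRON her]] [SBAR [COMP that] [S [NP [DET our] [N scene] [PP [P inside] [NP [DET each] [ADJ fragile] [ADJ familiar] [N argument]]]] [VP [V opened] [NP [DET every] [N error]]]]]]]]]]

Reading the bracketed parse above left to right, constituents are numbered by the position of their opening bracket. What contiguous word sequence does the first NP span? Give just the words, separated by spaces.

In left-to-right order the NP constituents are "a narrow formal rhythm"; "she"; "her"; "our scene inside each fragile familiar argument"; "each fragile familiar argument"; "every error". Number 1 is "a narrow formal rhythm".

a narrow formal rhythm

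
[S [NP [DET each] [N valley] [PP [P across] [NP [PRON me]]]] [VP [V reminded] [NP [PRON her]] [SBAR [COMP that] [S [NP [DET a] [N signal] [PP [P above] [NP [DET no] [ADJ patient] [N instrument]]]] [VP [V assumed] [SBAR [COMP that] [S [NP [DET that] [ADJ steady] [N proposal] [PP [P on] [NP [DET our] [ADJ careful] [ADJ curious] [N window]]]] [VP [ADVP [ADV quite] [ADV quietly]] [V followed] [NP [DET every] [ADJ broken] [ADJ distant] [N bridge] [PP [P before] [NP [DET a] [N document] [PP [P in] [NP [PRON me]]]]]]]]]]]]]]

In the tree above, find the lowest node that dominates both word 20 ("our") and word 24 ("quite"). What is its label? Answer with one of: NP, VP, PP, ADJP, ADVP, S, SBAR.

Word 20 lies under S → VP → SBAR → S → VP → SBAR → S → NP → PP → NP → DET; word 24 lies under S → VP → SBAR → S → VP → SBAR → S → VP → ADVP → ADV. The lowest shared node is the S.

S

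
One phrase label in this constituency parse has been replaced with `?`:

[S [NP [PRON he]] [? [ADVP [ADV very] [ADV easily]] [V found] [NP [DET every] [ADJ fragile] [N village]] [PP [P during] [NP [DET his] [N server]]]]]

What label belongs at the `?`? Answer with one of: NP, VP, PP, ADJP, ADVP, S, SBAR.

VP

Looking at what the `?` directly dominates — ADVP, V 'found', NP, PP — this is a verb phrase (VP).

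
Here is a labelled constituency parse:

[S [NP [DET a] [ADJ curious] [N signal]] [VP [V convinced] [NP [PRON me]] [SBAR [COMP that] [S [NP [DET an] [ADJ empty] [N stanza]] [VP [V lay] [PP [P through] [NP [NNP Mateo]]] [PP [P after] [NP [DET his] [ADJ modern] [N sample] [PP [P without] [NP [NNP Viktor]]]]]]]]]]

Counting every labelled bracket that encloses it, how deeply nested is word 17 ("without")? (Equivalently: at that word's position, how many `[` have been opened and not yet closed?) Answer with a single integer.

Counting open brackets not yet closed at "without": [S [VP [SBAR [S [VP [PP [NP [PP [P = 9.

9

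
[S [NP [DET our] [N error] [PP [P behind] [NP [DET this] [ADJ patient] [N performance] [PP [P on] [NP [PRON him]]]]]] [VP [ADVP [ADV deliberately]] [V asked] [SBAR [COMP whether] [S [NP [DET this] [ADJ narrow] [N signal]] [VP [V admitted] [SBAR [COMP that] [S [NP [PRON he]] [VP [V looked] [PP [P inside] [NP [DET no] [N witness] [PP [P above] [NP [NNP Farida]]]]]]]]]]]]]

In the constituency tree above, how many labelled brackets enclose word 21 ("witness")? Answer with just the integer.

The word sits inside N, which is inside NP, inside PP, inside VP, inside S, inside SBAR, inside VP, inside S, inside SBAR, inside VP, inside S — 11 brackets in all.

11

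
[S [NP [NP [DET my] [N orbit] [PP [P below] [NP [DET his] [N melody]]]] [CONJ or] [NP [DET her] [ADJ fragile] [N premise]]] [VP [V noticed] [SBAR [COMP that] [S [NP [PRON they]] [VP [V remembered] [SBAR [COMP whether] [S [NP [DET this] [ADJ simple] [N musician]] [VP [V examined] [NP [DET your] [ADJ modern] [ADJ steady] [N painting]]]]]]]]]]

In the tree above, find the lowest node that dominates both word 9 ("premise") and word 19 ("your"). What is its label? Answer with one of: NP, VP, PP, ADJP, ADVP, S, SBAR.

S

Both words fall inside [S my orbit below his melody or her fragile premise noticed that they remembered whether this simple musician examined your modern steady painting] (words 1–22), and no smaller constituent contains them both. Label: S.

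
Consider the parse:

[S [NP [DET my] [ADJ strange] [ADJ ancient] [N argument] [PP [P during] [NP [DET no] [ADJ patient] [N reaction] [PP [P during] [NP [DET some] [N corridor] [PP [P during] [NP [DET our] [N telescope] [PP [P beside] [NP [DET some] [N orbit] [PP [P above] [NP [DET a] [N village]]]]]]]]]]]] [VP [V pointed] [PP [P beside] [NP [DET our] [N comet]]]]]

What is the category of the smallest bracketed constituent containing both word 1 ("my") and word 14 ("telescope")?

Both words fall inside [NP my strange ancient argument during no patient reaction during some corridor during our telescope beside some orbit above a village] (words 1–20), and no smaller constituent contains them both. Label: NP.

NP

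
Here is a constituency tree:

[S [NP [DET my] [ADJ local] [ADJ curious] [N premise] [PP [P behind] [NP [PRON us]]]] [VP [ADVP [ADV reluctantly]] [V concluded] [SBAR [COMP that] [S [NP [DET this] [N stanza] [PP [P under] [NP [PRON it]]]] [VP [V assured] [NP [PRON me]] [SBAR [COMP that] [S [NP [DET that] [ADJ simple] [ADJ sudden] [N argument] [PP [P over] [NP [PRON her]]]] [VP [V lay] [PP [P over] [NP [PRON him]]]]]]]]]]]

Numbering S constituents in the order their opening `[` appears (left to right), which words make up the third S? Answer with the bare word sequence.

The S opening brackets appear, in order, over: "my local curious premise behind us reluctantly concluded that this stanza under it assured me that that simple sudden argument over her lay over him"; "this stanza under it assured me that that simple sudden argument over her lay over him"; "that simple sudden argument over her lay over him". The third one spans "that simple sudden argument over her lay over him".

that simple sudden argument over her lay over him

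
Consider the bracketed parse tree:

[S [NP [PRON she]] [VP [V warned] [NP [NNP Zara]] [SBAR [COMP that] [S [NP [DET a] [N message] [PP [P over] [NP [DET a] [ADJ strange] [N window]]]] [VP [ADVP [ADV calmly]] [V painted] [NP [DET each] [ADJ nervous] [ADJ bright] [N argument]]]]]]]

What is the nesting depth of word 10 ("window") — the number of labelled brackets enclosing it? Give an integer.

8

Path from the root down to the word: S → VP → SBAR → S → NP → PP → NP → N. That is 8 enclosing brackets.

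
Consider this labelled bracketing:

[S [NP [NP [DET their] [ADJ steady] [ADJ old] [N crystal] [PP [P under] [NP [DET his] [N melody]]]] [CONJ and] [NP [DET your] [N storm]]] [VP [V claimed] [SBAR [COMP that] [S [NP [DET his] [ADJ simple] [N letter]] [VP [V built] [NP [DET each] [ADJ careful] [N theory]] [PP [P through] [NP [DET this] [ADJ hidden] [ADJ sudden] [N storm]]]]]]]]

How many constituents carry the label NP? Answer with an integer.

7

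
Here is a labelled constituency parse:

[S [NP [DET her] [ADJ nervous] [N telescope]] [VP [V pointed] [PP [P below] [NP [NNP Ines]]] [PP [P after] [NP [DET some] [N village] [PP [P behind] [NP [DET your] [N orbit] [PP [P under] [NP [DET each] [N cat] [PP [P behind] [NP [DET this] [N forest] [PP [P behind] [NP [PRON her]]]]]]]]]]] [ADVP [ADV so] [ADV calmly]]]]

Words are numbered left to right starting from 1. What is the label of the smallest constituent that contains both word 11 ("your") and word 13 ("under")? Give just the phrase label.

NP

Both words fall inside [NP your orbit under each cat behind this forest behind her] (words 11–20), and no smaller constituent contains them both. Label: NP.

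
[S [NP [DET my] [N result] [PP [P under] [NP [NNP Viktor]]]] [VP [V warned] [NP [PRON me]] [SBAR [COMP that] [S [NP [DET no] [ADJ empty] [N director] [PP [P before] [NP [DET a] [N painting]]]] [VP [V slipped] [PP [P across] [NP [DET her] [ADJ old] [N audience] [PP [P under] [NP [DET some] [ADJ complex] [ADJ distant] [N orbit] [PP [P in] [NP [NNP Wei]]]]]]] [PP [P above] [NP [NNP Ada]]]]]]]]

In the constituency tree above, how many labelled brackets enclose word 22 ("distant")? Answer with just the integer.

10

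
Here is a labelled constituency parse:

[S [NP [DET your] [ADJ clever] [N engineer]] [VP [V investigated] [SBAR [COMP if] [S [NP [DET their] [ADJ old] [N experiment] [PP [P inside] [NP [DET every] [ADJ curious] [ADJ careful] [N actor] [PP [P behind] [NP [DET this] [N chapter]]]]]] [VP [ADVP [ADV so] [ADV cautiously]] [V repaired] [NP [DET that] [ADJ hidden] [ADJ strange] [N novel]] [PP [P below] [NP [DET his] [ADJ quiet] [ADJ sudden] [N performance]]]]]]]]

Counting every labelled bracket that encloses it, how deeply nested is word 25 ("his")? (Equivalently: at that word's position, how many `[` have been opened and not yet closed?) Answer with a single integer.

8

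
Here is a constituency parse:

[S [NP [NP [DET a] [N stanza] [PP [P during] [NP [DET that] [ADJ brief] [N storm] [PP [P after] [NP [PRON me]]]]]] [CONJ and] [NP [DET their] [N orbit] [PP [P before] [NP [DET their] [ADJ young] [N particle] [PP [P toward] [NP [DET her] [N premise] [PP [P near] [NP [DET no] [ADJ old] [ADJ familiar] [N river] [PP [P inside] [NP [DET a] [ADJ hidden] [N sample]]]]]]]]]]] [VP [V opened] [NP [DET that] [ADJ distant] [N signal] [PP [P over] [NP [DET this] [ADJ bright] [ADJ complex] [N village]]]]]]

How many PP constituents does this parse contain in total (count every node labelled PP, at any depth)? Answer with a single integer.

Scanning left to right, an opening `[PP` appears at word positions 3, 7, 12, 16, 19, 24, 32 — 7 in total.

7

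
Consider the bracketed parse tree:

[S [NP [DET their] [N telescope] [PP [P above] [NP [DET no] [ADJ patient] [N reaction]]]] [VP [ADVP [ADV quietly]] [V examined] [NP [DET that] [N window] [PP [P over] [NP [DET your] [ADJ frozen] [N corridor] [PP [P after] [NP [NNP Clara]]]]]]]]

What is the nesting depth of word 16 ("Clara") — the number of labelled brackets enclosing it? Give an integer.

8

Path from the root down to the word: S → VP → NP → PP → NP → PP → NP → NNP. That is 8 enclosing brackets.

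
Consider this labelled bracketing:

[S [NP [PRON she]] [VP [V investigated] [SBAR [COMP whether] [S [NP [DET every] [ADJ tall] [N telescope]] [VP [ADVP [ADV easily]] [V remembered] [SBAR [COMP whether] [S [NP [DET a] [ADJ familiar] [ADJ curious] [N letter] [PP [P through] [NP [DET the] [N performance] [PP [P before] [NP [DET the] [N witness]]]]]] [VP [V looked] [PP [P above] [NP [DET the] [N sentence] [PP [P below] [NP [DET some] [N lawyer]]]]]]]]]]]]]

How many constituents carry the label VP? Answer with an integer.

Listing each VP by its span: [VP investigated whether every tall telescope easily remembered whether a familiar curious letter through the performance before the witness looked above the sentence below some lawyer]; [VP easily remembered whether a familiar curious letter through the performance before the witness looked above the sentence below some lawyer]; [VP looked above the sentence below some lawyer] — that makes 3.

3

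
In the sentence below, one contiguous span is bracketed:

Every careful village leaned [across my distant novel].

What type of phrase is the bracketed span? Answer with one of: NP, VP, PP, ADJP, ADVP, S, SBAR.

The span is built around the preposition "across" — a prepositional phrase (PP).

PP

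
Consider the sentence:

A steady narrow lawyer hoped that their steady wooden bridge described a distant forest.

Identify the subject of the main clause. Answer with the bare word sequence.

a steady narrow lawyer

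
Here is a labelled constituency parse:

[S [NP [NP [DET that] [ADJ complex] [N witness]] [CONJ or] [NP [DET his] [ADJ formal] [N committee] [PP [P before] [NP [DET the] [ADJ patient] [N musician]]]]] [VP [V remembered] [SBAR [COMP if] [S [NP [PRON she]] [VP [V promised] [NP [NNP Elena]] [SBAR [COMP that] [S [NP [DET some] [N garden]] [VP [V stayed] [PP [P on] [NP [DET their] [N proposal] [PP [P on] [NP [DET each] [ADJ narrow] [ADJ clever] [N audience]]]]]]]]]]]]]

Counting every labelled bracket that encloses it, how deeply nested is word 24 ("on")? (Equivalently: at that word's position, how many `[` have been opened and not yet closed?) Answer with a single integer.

The word sits inside P, which is inside PP, inside NP, inside PP, inside VP, inside S, inside SBAR, inside VP, inside S, inside SBAR, inside VP, inside S — 12 brackets in all.

12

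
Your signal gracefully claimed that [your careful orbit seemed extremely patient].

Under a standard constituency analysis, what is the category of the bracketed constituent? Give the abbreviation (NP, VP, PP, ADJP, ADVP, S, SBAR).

S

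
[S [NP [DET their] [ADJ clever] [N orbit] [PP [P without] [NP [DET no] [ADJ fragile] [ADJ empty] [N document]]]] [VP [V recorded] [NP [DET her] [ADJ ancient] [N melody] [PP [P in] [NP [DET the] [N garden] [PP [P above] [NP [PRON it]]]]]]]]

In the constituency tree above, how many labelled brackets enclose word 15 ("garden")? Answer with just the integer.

6

Path from the root down to the word: S → VP → NP → PP → NP → N. That is 6 enclosing brackets.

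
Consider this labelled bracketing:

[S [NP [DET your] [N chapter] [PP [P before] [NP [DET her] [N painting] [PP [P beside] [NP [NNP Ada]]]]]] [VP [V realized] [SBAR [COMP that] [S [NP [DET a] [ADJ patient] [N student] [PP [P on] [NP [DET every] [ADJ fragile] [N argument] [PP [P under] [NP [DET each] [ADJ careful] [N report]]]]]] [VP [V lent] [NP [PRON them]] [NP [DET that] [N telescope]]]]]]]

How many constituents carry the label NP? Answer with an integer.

8

Scanning left to right, an opening `[NP` appears at word positions 1, 4, 7, 10, 14, 18, 22, 23 — 8 in total.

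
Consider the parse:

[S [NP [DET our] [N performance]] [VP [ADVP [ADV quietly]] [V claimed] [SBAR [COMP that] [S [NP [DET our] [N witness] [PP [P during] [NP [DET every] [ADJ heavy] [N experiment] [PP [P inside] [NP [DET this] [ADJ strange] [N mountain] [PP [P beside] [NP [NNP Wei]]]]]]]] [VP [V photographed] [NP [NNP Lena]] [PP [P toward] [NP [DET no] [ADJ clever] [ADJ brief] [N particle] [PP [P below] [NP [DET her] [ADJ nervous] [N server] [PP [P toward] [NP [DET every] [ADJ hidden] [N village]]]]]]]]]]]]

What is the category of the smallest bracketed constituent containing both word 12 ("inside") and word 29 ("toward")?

Word 12 lies under S → VP → SBAR → S → NP → PP → NP → PP → P; word 29 lies under S → VP → SBAR → S → VP → PP → NP → PP → NP → PP → P. The lowest shared node is the S.

S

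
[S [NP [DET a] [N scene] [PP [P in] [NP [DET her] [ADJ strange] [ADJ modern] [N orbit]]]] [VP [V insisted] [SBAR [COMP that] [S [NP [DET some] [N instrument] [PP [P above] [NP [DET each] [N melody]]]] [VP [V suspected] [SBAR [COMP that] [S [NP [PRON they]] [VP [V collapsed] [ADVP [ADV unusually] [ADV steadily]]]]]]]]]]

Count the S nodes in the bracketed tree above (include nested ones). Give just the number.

3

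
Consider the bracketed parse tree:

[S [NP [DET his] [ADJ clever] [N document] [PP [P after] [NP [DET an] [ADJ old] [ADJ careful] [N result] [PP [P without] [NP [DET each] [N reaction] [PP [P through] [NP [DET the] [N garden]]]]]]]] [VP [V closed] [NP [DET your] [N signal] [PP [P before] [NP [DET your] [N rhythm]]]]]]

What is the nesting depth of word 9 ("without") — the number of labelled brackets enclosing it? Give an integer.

6

Counting open brackets not yet closed at "without": [S [NP [PP [NP [PP [P = 6.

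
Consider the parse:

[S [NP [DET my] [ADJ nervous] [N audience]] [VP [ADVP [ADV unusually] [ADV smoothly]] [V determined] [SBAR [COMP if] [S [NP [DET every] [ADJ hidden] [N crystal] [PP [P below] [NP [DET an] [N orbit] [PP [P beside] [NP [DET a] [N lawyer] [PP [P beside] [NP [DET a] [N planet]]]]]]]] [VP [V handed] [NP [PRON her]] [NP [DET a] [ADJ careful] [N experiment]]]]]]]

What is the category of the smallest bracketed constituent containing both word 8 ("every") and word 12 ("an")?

Word 8 lies under S → VP → SBAR → S → NP → DET; word 12 lies under S → VP → SBAR → S → NP → PP → NP → DET. The lowest shared node is the NP.

NP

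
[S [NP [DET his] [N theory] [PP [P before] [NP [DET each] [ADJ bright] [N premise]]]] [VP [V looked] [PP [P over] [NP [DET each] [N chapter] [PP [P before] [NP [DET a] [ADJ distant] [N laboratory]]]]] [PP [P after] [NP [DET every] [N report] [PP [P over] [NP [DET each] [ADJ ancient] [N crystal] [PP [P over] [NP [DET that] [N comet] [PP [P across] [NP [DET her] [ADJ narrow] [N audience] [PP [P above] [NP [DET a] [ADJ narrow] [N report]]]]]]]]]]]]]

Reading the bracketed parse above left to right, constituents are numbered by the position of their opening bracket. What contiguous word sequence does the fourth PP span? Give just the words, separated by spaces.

after every report over each ancient crystal over that comet across her narrow audience above a narrow report

Opening `[PP` markers occur at word positions 3, 8, 11, 15, 18, 22, 25, 29; the fourth of these opens the constituent [PP after every report over each ancient crystal over that comet across her narrow audience above a narrow report].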